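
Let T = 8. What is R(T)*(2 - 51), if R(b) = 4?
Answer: -196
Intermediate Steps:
R(T)*(2 - 51) = 4*(2 - 51) = 4*(-49) = -196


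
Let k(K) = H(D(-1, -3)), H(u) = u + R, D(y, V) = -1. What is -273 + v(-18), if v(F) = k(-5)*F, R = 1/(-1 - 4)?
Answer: -1257/5 ≈ -251.40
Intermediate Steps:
R = -1/5 (R = 1/(-5) = -1/5 ≈ -0.20000)
H(u) = -1/5 + u (H(u) = u - 1/5 = -1/5 + u)
k(K) = -6/5 (k(K) = -1/5 - 1 = -6/5)
v(F) = -6*F/5
-273 + v(-18) = -273 - 6/5*(-18) = -273 + 108/5 = -1257/5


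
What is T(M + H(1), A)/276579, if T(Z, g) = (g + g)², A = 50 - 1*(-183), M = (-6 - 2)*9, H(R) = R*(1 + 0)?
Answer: 217156/276579 ≈ 0.78515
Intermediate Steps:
H(R) = R (H(R) = R*1 = R)
M = -72 (M = -8*9 = -72)
A = 233 (A = 50 + 183 = 233)
T(Z, g) = 4*g² (T(Z, g) = (2*g)² = 4*g²)
T(M + H(1), A)/276579 = (4*233²)/276579 = (4*54289)*(1/276579) = 217156*(1/276579) = 217156/276579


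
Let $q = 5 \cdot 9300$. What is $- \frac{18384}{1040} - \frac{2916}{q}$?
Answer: $- \frac{893634}{50375} \approx -17.74$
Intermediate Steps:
$q = 46500$
$- \frac{18384}{1040} - \frac{2916}{q} = - \frac{18384}{1040} - \frac{2916}{46500} = \left(-18384\right) \frac{1}{1040} - \frac{243}{3875} = - \frac{1149}{65} - \frac{243}{3875} = - \frac{893634}{50375}$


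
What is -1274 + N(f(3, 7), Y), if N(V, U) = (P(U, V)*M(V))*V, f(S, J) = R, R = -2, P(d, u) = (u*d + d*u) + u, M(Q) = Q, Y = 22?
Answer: -1634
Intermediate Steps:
P(d, u) = u + 2*d*u (P(d, u) = (d*u + d*u) + u = 2*d*u + u = u + 2*d*u)
f(S, J) = -2
N(V, U) = V³*(1 + 2*U) (N(V, U) = ((V*(1 + 2*U))*V)*V = (V²*(1 + 2*U))*V = V³*(1 + 2*U))
-1274 + N(f(3, 7), Y) = -1274 + (-2)³*(1 + 2*22) = -1274 - 8*(1 + 44) = -1274 - 8*45 = -1274 - 360 = -1634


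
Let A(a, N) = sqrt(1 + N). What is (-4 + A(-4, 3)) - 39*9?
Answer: -353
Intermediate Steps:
(-4 + A(-4, 3)) - 39*9 = (-4 + sqrt(1 + 3)) - 39*9 = (-4 + sqrt(4)) - 351 = (-4 + 2) - 351 = -2 - 351 = -353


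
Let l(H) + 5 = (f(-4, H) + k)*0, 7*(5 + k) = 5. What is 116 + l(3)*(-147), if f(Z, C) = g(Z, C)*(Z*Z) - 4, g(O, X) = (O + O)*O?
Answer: 851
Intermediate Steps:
g(O, X) = 2*O² (g(O, X) = (2*O)*O = 2*O²)
f(Z, C) = -4 + 2*Z⁴ (f(Z, C) = (2*Z²)*(Z*Z) - 4 = (2*Z²)*Z² - 4 = 2*Z⁴ - 4 = -4 + 2*Z⁴)
k = -30/7 (k = -5 + (⅐)*5 = -5 + 5/7 = -30/7 ≈ -4.2857)
l(H) = -5 (l(H) = -5 + ((-4 + 2*(-4)⁴) - 30/7)*0 = -5 + ((-4 + 2*256) - 30/7)*0 = -5 + ((-4 + 512) - 30/7)*0 = -5 + (508 - 30/7)*0 = -5 + (3526/7)*0 = -5 + 0 = -5)
116 + l(3)*(-147) = 116 - 5*(-147) = 116 + 735 = 851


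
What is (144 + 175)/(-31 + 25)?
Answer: -319/6 ≈ -53.167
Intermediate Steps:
(144 + 175)/(-31 + 25) = 319/(-6) = 319*(-1/6) = -319/6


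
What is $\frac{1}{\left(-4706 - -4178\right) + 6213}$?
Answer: $\frac{1}{5685} \approx 0.0001759$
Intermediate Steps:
$\frac{1}{\left(-4706 - -4178\right) + 6213} = \frac{1}{\left(-4706 + 4178\right) + 6213} = \frac{1}{-528 + 6213} = \frac{1}{5685}$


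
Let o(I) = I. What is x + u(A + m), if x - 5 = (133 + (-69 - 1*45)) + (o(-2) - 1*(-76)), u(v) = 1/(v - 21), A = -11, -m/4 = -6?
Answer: 783/8 ≈ 97.875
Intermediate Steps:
m = 24 (m = -4*(-6) = 24)
u(v) = 1/(-21 + v)
x = 98 (x = 5 + ((133 + (-69 - 1*45)) + (-2 - 1*(-76))) = 5 + ((133 + (-69 - 45)) + (-2 + 76)) = 5 + ((133 - 114) + 74) = 5 + (19 + 74) = 5 + 93 = 98)
x + u(A + m) = 98 + 1/(-21 + (-11 + 24)) = 98 + 1/(-21 + 13) = 98 + 1/(-8) = 98 - ⅛ = 783/8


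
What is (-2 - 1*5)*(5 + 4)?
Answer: -63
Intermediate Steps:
(-2 - 1*5)*(5 + 4) = (-2 - 5)*9 = -7*9 = -63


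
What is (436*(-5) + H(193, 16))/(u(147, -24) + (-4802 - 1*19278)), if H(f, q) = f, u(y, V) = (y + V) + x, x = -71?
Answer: 1987/24028 ≈ 0.082695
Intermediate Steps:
u(y, V) = -71 + V + y (u(y, V) = (y + V) - 71 = (V + y) - 71 = -71 + V + y)
(436*(-5) + H(193, 16))/(u(147, -24) + (-4802 - 1*19278)) = (436*(-5) + 193)/((-71 - 24 + 147) + (-4802 - 1*19278)) = (-2180 + 193)/(52 + (-4802 - 19278)) = -1987/(52 - 24080) = -1987/(-24028) = -1987*(-1/24028) = 1987/24028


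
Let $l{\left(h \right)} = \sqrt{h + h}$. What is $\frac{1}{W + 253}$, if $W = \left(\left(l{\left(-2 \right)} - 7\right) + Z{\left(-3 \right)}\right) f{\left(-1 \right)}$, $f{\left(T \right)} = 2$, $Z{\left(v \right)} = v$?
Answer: $\frac{233}{54305} - \frac{4 i}{54305} \approx 0.0042906 - 7.3658 \cdot 10^{-5} i$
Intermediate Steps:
$l{\left(h \right)} = \sqrt{2} \sqrt{h}$ ($l{\left(h \right)} = \sqrt{2 h} = \sqrt{2} \sqrt{h}$)
$W = -20 + 4 i$ ($W = \left(\left(\sqrt{2} \sqrt{-2} - 7\right) - 3\right) 2 = \left(\left(\sqrt{2} i \sqrt{2} - 7\right) - 3\right) 2 = \left(\left(2 i - 7\right) - 3\right) 2 = \left(\left(-7 + 2 i\right) - 3\right) 2 = \left(-10 + 2 i\right) 2 = -20 + 4 i \approx -20.0 + 4.0 i$)
$\frac{1}{W + 253} = \frac{1}{\left(-20 + 4 i\right) + 253} = \frac{1}{233 + 4 i} = \frac{233 - 4 i}{54305}$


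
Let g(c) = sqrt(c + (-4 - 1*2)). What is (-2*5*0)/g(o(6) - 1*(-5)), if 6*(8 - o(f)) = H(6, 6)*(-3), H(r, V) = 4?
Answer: 0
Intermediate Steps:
o(f) = 10 (o(f) = 8 - 2*(-3)/3 = 8 - 1/6*(-12) = 8 + 2 = 10)
g(c) = sqrt(-6 + c) (g(c) = sqrt(c + (-4 - 2)) = sqrt(c - 6) = sqrt(-6 + c))
(-2*5*0)/g(o(6) - 1*(-5)) = (-2*5*0)/(sqrt(-6 + (10 - 1*(-5)))) = (-10*0)/(sqrt(-6 + (10 + 5))) = 0/(sqrt(-6 + 15)) = 0/(sqrt(9)) = 0/3 = 0*(1/3) = 0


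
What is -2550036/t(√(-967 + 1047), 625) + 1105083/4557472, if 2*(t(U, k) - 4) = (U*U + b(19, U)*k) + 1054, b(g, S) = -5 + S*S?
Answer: -23190372567573/218836133024 ≈ -105.97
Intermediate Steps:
b(g, S) = -5 + S²
t(U, k) = 531 + U²/2 + k*(-5 + U²)/2 (t(U, k) = 4 + ((U*U + (-5 + U²)*k) + 1054)/2 = 4 + ((U² + k*(-5 + U²)) + 1054)/2 = 4 + (1054 + U² + k*(-5 + U²))/2 = 4 + (527 + U²/2 + k*(-5 + U²)/2) = 531 + U²/2 + k*(-5 + U²)/2)
-2550036/t(√(-967 + 1047), 625) + 1105083/4557472 = -2550036/(531 + (√(-967 + 1047))²/2 + (½)*625*(-5 + (√(-967 + 1047))²)) + 1105083/4557472 = -2550036/(531 + (√80)²/2 + (½)*625*(-5 + (√80)²)) + 1105083*(1/4557472) = -2550036/(531 + (4*√5)²/2 + (½)*625*(-5 + (4*√5)²)) + 1105083/4557472 = -2550036/(531 + (½)*80 + (½)*625*(-5 + 80)) + 1105083/4557472 = -2550036/(531 + 40 + (½)*625*75) + 1105083/4557472 = -2550036/(531 + 40 + 46875/2) + 1105083/4557472 = -2550036/48017/2 + 1105083/4557472 = -2550036*2/48017 + 1105083/4557472 = -5100072/48017 + 1105083/4557472 = -23190372567573/218836133024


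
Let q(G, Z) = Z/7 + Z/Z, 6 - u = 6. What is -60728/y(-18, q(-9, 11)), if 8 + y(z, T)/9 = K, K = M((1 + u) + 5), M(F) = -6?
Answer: 30364/63 ≈ 481.97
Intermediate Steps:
u = 0 (u = 6 - 1*6 = 6 - 6 = 0)
q(G, Z) = 1 + Z/7 (q(G, Z) = Z*(1/7) + 1 = Z/7 + 1 = 1 + Z/7)
K = -6
y(z, T) = -126 (y(z, T) = -72 + 9*(-6) = -72 - 54 = -126)
-60728/y(-18, q(-9, 11)) = -60728/(-126) = -60728*(-1/126) = 30364/63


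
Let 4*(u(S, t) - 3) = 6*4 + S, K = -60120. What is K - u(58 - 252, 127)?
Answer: -120161/2 ≈ -60081.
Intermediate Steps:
u(S, t) = 9 + S/4 (u(S, t) = 3 + (6*4 + S)/4 = 3 + (24 + S)/4 = 3 + (6 + S/4) = 9 + S/4)
K - u(58 - 252, 127) = -60120 - (9 + (58 - 252)/4) = -60120 - (9 + (¼)*(-194)) = -60120 - (9 - 97/2) = -60120 - 1*(-79/2) = -60120 + 79/2 = -120161/2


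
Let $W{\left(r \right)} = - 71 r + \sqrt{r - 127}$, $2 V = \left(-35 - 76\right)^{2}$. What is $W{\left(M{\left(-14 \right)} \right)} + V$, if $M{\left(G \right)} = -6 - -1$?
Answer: $\frac{13031}{2} + 2 i \sqrt{33} \approx 6515.5 + 11.489 i$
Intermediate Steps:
$M{\left(G \right)} = -5$ ($M{\left(G \right)} = -6 + 1 = -5$)
$V = \frac{12321}{2}$ ($V = \frac{\left(-35 - 76\right)^{2}}{2} = \frac{\left(-111\right)^{2}}{2} = \frac{1}{2} \cdot 12321 = \frac{12321}{2} \approx 6160.5$)
$W{\left(r \right)} = \sqrt{-127 + r} - 71 r$ ($W{\left(r \right)} = - 71 r + \sqrt{-127 + r} = \sqrt{-127 + r} - 71 r$)
$W{\left(M{\left(-14 \right)} \right)} + V = \left(\sqrt{-127 - 5} - -355\right) + \frac{12321}{2} = \left(\sqrt{-132} + 355\right) + \frac{12321}{2} = \left(2 i \sqrt{33} + 355\right) + \frac{12321}{2} = \left(355 + 2 i \sqrt{33}\right) + \frac{12321}{2} = \frac{13031}{2} + 2 i \sqrt{33}$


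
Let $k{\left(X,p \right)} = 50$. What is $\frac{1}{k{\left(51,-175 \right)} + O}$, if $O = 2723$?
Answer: $\frac{1}{2773} \approx 0.00036062$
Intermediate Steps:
$\frac{1}{k{\left(51,-175 \right)} + O} = \frac{1}{50 + 2723} = \frac{1}{2773}$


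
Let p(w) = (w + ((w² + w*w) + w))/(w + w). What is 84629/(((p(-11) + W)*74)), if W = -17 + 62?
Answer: 84629/2590 ≈ 32.675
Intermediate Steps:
W = 45
p(w) = (2*w + 2*w²)/(2*w) (p(w) = (w + ((w² + w²) + w))/((2*w)) = (w + (2*w² + w))*(1/(2*w)) = (w + (w + 2*w²))*(1/(2*w)) = (2*w + 2*w²)*(1/(2*w)) = (2*w + 2*w²)/(2*w))
84629/(((p(-11) + W)*74)) = 84629/((((1 - 11) + 45)*74)) = 84629/(((-10 + 45)*74)) = 84629/((35*74)) = 84629/2590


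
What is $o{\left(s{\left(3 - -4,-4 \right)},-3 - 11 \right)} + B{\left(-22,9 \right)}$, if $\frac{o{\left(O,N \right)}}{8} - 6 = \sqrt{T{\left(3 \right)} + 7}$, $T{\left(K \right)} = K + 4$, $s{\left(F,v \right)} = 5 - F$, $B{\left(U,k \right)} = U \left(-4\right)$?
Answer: $136 + 8 \sqrt{14} \approx 165.93$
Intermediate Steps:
$B{\left(U,k \right)} = - 4 U$
$T{\left(K \right)} = 4 + K$
$o{\left(O,N \right)} = 48 + 8 \sqrt{14}$ ($o{\left(O,N \right)} = 48 + 8 \sqrt{\left(4 + 3\right) + 7} = 48 + 8 \sqrt{7 + 7} = 48 + 8 \sqrt{14}$)
$o{\left(s{\left(3 - -4,-4 \right)},-3 - 11 \right)} + B{\left(-22,9 \right)} = \left(48 + 8 \sqrt{14}\right) - -88 = \left(48 + 8 \sqrt{14}\right) + 88 = 136 + 8 \sqrt{14}$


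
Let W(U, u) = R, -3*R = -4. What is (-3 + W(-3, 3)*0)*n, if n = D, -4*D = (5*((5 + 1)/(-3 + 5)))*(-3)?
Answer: -135/4 ≈ -33.750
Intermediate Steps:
R = 4/3 (R = -1/3*(-4) = 4/3 ≈ 1.3333)
W(U, u) = 4/3
D = 45/4 (D = -5*((5 + 1)/(-3 + 5))*(-3)/4 = -5*(6/2)*(-3)/4 = -5*(6*(1/2))*(-3)/4 = -5*3*(-3)/4 = -15*(-3)/4 = -1/4*(-45) = 45/4 ≈ 11.250)
n = 45/4 ≈ 11.250
(-3 + W(-3, 3)*0)*n = (-3 + (4/3)*0)*(45/4) = (-3 + 0)*(45/4) = -3*45/4 = -135/4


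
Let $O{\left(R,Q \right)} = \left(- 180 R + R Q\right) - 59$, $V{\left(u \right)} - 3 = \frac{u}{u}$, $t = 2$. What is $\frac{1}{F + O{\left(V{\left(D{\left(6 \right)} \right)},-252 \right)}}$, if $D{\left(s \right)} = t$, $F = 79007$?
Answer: $\frac{1}{77220} \approx 1.295 \cdot 10^{-5}$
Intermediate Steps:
$D{\left(s \right)} = 2$
$V{\left(u \right)} = 4$ ($V{\left(u \right)} = 3 + \frac{u}{u} = 3 + 1 = 4$)
$O{\left(R,Q \right)} = -59 - 180 R + Q R$ ($O{\left(R,Q \right)} = \left(- 180 R + Q R\right) - 59 = -59 - 180 R + Q R$)
$\frac{1}{F + O{\left(V{\left(D{\left(6 \right)} \right)},-252 \right)}} = \frac{1}{79007 - 1787} = \frac{1}{77220}$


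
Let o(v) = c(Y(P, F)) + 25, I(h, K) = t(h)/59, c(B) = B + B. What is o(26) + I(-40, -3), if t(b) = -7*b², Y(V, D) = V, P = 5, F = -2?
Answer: -9135/59 ≈ -154.83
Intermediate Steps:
c(B) = 2*B
I(h, K) = -7*h²/59
o(v) = 35 (o(v) = 2*5 + 25 = 10 + 25 = 35)
o(26) + I(-40, -3) = 35 - 7/59*(-40)² = 35 - 7/59*1600 = 35 - 11200/59 = -9135/59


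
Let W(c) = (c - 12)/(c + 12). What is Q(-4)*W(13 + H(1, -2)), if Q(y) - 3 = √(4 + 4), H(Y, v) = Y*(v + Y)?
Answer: 0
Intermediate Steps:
H(Y, v) = Y*(Y + v)
Q(y) = 3 + 2*√2 (Q(y) = 3 + √(4 + 4) = 3 + √8 = 3 + 2*√2)
W(c) = (-12 + c)/(12 + c)
Q(-4)*W(13 + H(1, -2)) = (3 + 2*√2)*((-12 + (13 + 1*(1 - 2)))/(12 + (13 + 1*(1 - 2)))) = (3 + 2*√2)*((-12 + (13 + 1*(-1)))/(12 + (13 + 1*(-1)))) = (3 + 2*√2)*((-12 + (13 - 1))/(12 + (13 - 1))) = (3 + 2*√2)*((-12 + 12)/(12 + 12)) = (3 + 2*√2)*(0/24) = (3 + 2*√2)*((1/24)*0) = (3 + 2*√2)*0 = 0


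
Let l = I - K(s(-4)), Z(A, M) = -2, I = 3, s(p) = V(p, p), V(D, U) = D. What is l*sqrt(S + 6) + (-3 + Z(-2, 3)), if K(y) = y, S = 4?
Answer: -5 + 7*sqrt(10) ≈ 17.136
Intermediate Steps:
s(p) = p
l = 7 (l = 3 - 1*(-4) = 3 + 4 = 7)
l*sqrt(S + 6) + (-3 + Z(-2, 3)) = 7*sqrt(4 + 6) + (-3 - 2) = 7*sqrt(10) - 5 = -5 + 7*sqrt(10)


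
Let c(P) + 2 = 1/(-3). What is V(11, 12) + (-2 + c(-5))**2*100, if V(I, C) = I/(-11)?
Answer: 16891/9 ≈ 1876.8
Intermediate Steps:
c(P) = -7/3 (c(P) = -2 + 1/(-3) = -2 - 1/3 = -7/3)
V(I, C) = -I/11 (V(I, C) = I*(-1/11) = -I/11)
V(11, 12) + (-2 + c(-5))**2*100 = -1/11*11 + (-2 - 7/3)**2*100 = -1 + (-13/3)**2*100 = -1 + (169/9)*100 = -1 + 16900/9 = 16891/9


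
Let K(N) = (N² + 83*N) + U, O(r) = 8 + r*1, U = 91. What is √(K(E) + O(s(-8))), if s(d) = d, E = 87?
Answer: √14881 ≈ 121.99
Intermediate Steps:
O(r) = 8 + r
K(N) = 91 + N² + 83*N (K(N) = (N² + 83*N) + 91 = 91 + N² + 83*N)
√(K(E) + O(s(-8))) = √((91 + 87² + 83*87) + (8 - 8)) = √((91 + 7569 + 7221) + 0) = √(14881 + 0) = √14881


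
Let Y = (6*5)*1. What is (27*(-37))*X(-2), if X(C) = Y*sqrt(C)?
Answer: -29970*I*sqrt(2) ≈ -42384.0*I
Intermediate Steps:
Y = 30 (Y = 30*1 = 30)
X(C) = 30*sqrt(C)
(27*(-37))*X(-2) = (27*(-37))*(30*sqrt(-2)) = -29970*I*sqrt(2)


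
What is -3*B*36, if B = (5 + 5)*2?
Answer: -2160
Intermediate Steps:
B = 20 (B = 10*2 = 20)
-3*B*36 = -3*20*36 = -60*36 = -2160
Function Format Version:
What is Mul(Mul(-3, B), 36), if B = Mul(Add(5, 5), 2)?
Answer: -2160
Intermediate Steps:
B = 20 (B = Mul(10, 2) = 20)
Mul(Mul(-3, B), 36) = Mul(Mul(-3, 20), 36) = Mul(-60, 36) = -2160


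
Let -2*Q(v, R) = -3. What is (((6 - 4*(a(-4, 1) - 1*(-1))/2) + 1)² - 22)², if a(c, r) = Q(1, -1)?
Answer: 324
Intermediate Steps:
Q(v, R) = 3/2 (Q(v, R) = -½*(-3) = 3/2)
a(c, r) = 3/2
(((6 - 4*(a(-4, 1) - 1*(-1))/2) + 1)² - 22)² = (((6 - 4*(3/2 - 1*(-1))/2) + 1)² - 22)² = (((6 - 4*(3/2 + 1)*(½)) + 1)² - 22)² = (((6 - 4*5/2*(½)) + 1)² - 22)² = (((6 - 10*½) + 1)² - 22)² = (((6 - 5) + 1)² - 22)² = ((1 + 1)² - 22)² = (2² - 22)² = (4 - 22)² = (-18)² = 324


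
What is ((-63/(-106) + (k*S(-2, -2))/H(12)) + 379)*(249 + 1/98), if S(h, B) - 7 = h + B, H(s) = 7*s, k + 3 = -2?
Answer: 13740182359/145432 ≈ 94478.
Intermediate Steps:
k = -5 (k = -3 - 2 = -5)
S(h, B) = 7 + B + h (S(h, B) = 7 + (h + B) = 7 + (B + h) = 7 + B + h)
((-63/(-106) + (k*S(-2, -2))/H(12)) + 379)*(249 + 1/98) = ((-63/(-106) + (-5*(7 - 2 - 2))/((7*12))) + 379)*(249 + 1/98) = ((-63*(-1/106) - 5*3/84) + 379)*(249 + 1/98) = ((63/106 - 15*1/84) + 379)*(24403/98) = ((63/106 - 5/28) + 379)*(24403/98) = (617/1484 + 379)*(24403/98) = (563053/1484)*(24403/98) = 13740182359/145432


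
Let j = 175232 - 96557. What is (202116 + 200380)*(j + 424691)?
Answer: 202602801536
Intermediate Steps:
j = 78675
(202116 + 200380)*(j + 424691) = (202116 + 200380)*(78675 + 424691) = 402496*503366 = 202602801536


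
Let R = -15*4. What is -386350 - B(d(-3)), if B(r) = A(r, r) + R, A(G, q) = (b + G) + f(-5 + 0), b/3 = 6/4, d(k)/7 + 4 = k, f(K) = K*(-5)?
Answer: -772541/2 ≈ -3.8627e+5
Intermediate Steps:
f(K) = -5*K
d(k) = -28 + 7*k
b = 9/2 (b = 3*(6/4) = 3*(6*(¼)) = 3*(3/2) = 9/2 ≈ 4.5000)
A(G, q) = 59/2 + G (A(G, q) = (9/2 + G) - 5*(-5 + 0) = (9/2 + G) - 5*(-5) = (9/2 + G) + 25 = 59/2 + G)
R = -60
B(r) = -61/2 + r (B(r) = (59/2 + r) - 60 = -61/2 + r)
-386350 - B(d(-3)) = -386350 - (-61/2 + (-28 + 7*(-3))) = -386350 - (-61/2 + (-28 - 21)) = -386350 - (-61/2 - 49) = -386350 - 1*(-159/2) = -386350 + 159/2 = -772541/2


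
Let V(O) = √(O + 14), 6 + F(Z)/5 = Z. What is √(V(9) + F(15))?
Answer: √(45 + √23) ≈ 7.0566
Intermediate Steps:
F(Z) = -30 + 5*Z
V(O) = √(14 + O)
√(V(9) + F(15)) = √(√(14 + 9) + (-30 + 5*15)) = √(√23 + (-30 + 75)) = √(√23 + 45) = √(45 + √23)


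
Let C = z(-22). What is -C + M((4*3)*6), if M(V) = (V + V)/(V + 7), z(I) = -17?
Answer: 1487/79 ≈ 18.823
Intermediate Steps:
M(V) = 2*V/(7 + V) (M(V) = (2*V)/(7 + V) = 2*V/(7 + V))
C = -17
-C + M((4*3)*6) = -1*(-17) + 2*((4*3)*6)/(7 + (4*3)*6) = 17 + 2*(12*6)/(7 + 12*6) = 17 + 2*72/(7 + 72) = 17 + 2*72/79 = 17 + 2*72*(1/79) = 17 + 144/79 = 1487/79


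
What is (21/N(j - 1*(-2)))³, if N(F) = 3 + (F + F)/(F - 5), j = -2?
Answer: 343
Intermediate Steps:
N(F) = 3 + 2*F/(-5 + F) (N(F) = 3 + (2*F)/(-5 + F) = 3 + 2*F/(-5 + F))
(21/N(j - 1*(-2)))³ = (21/((5*(-3 + (-2 - 1*(-2)))/(-5 + (-2 - 1*(-2))))))³ = (21/((5*(-3 + (-2 + 2))/(-5 + (-2 + 2)))))³ = (21/((5*(-3 + 0)/(-5 + 0))))³ = (21/((5*(-3)/(-5))))³ = (21/((5*(-⅕)*(-3))))³ = (21/3)³ = (21*(⅓))³ = 7³ = 343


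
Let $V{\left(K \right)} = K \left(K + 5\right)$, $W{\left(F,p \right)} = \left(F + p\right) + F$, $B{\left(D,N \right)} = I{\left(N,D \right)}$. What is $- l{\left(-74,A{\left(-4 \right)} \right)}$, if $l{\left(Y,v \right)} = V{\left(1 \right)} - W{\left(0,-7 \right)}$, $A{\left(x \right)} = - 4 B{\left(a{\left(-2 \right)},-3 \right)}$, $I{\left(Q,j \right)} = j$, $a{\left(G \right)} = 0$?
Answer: $-13$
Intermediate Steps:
$B{\left(D,N \right)} = D$
$W{\left(F,p \right)} = p + 2 F$
$V{\left(K \right)} = K \left(5 + K\right)$
$A{\left(x \right)} = 0$ ($A{\left(x \right)} = \left(-4\right) 0 = 0$)
$l{\left(Y,v \right)} = 13$ ($l{\left(Y,v \right)} = 1 \left(5 + 1\right) - \left(-7 + 2 \cdot 0\right) = 1 \cdot 6 - \left(-7 + 0\right) = 6 - -7 = 6 + 7 = 13$)
$- l{\left(-74,A{\left(-4 \right)} \right)} = \left(-1\right) 13 = -13$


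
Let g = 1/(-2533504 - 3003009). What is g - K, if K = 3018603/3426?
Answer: -5570844918255/6322697846 ≈ -881.09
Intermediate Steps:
K = 1006201/1142 (K = 3018603*(1/3426) = 1006201/1142 ≈ 881.09)
g = -1/5536513 (g = 1/(-5536513) = -1/5536513 ≈ -1.8062e-7)
g - K = -1/5536513 - 1*1006201/1142 = -1/5536513 - 1006201/1142 = -5570844918255/6322697846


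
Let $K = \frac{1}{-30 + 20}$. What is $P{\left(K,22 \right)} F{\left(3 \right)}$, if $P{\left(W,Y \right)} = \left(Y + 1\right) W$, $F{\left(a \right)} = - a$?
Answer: $\frac{69}{10} \approx 6.9$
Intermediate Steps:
$K = - \frac{1}{10}$ ($K = \frac{1}{-10} = - \frac{1}{10} \approx -0.1$)
$P{\left(W,Y \right)} = W \left(1 + Y\right)$ ($P{\left(W,Y \right)} = \left(1 + Y\right) W = W \left(1 + Y\right)$)
$P{\left(K,22 \right)} F{\left(3 \right)} = - \frac{1 + 22}{10} \left(\left(-1\right) 3\right) = \left(- \frac{1}{10}\right) 23 \left(-3\right) = \left(- \frac{23}{10}\right) \left(-3\right) = \frac{69}{10}$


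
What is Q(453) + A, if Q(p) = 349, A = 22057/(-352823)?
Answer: 123113170/352823 ≈ 348.94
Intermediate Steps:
A = -22057/352823 (A = 22057*(-1/352823) = -22057/352823 ≈ -0.062516)
Q(453) + A = 349 - 22057/352823 = 123113170/352823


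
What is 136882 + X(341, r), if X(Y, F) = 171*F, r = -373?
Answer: 73099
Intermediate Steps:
136882 + X(341, r) = 136882 + 171*(-373) = 136882 - 63783 = 73099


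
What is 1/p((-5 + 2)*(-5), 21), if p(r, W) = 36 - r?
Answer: 1/21 ≈ 0.047619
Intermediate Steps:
1/p((-5 + 2)*(-5), 21) = 1/(36 - (-5 + 2)*(-5)) = 1/(36 - (-3)*(-5)) = 1/(36 - 1*15) = 1/(36 - 15) = 1/21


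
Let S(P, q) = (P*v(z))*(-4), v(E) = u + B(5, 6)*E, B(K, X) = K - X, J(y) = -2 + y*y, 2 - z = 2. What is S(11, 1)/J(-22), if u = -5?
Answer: 110/241 ≈ 0.45643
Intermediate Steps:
z = 0 (z = 2 - 1*2 = 2 - 2 = 0)
J(y) = -2 + y²
v(E) = -5 - E (v(E) = -5 + (5 - 1*6)*E = -5 + (5 - 6)*E = -5 - E)
S(P, q) = 20*P (S(P, q) = (P*(-5 - 1*0))*(-4) = (P*(-5 + 0))*(-4) = (P*(-5))*(-4) = -5*P*(-4) = 20*P)
S(11, 1)/J(-22) = (20*11)/(-2 + (-22)²) = 220/(-2 + 484) = 220/482 = 220*(1/482) = 110/241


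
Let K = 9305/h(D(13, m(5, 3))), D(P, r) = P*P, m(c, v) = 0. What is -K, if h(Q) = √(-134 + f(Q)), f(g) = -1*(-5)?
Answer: 9305*I*√129/129 ≈ 819.26*I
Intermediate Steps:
f(g) = 5
D(P, r) = P²
h(Q) = I*√129 (h(Q) = √(-134 + 5) = √(-129) = I*√129)
K = -9305*I*√129/129 (K = 9305/((I*√129)) = 9305*(-I*√129/129) = -9305*I*√129/129 ≈ -819.26*I)
-K = -(-9305)*I*√129/129 = 9305*I*√129/129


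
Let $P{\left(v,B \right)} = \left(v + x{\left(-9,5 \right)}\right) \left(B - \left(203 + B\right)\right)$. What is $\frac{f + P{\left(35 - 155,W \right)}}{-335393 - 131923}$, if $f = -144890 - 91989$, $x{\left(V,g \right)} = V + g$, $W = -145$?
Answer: $\frac{7841}{17308} \approx 0.45303$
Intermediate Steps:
$f = -236879$ ($f = -144890 - 91989 = -236879$)
$P{\left(v,B \right)} = 812 - 203 v$ ($P{\left(v,B \right)} = \left(v + \left(-9 + 5\right)\right) \left(B - \left(203 + B\right)\right) = \left(v - 4\right) \left(-203\right) = \left(-4 + v\right) \left(-203\right) = 812 - 203 v$)
$\frac{f + P{\left(35 - 155,W \right)}}{-335393 - 131923} = \frac{-236879 - \left(-812 + 203 \left(35 - 155\right)\right)}{-335393 - 131923} = \frac{-236879 - \left(-812 + 203 \left(35 - 155\right)\right)}{-467316} = \left(-236879 + \left(812 - -24360\right)\right) \left(- \frac{1}{467316}\right) = \left(-236879 + \left(812 + 24360\right)\right) \left(- \frac{1}{467316}\right) = \left(-236879 + 25172\right) \left(- \frac{1}{467316}\right) = \left(-211707\right) \left(- \frac{1}{467316}\right) = \frac{7841}{17308}$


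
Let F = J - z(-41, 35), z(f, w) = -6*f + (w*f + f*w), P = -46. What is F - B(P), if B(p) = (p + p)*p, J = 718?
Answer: -890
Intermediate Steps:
z(f, w) = -6*f + 2*f*w (z(f, w) = -6*f + (f*w + f*w) = -6*f + 2*f*w)
B(p) = 2*p² (B(p) = (2*p)*p = 2*p²)
F = 3342 (F = 718 - 2*(-41)*(-3 + 35) = 718 - 2*(-41)*32 = 718 - 1*(-2624) = 718 + 2624 = 3342)
F - B(P) = 3342 - 2*(-46)² = 3342 - 2*2116 = 3342 - 1*4232 = 3342 - 4232 = -890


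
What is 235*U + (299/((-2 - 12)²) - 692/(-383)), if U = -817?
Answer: -14412430511/75068 ≈ -1.9199e+5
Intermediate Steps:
235*U + (299/((-2 - 12)²) - 692/(-383)) = 235*(-817) + (299/((-2 - 12)²) - 692/(-383)) = -191995 + (299/((-14)²) - 692*(-1/383)) = -191995 + (299/196 + 692/383) = -191995 + 250149/75068 = -14412430511/75068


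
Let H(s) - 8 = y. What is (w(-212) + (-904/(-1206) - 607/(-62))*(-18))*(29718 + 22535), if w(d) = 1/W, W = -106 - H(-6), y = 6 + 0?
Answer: -2470912535681/249240 ≈ -9.9138e+6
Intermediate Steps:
y = 6
H(s) = 14 (H(s) = 8 + 6 = 14)
W = -120 (W = -106 - 1*14 = -106 - 14 = -120)
w(d) = -1/120 (w(d) = 1/(-120) = -1/120)
(w(-212) + (-904/(-1206) - 607/(-62))*(-18))*(29718 + 22535) = (-1/120 + (-904/(-1206) - 607/(-62))*(-18))*(29718 + 22535) = (-1/120 + (-904*(-1/1206) - 607*(-1/62))*(-18))*52253 = (-1/120 + (452/603 + 607/62)*(-18))*52253 = (-1/120 + (394045/37386)*(-18))*52253 = (-1/120 - 394045/2077)*52253 = -47287477/249240*52253 = -2470912535681/249240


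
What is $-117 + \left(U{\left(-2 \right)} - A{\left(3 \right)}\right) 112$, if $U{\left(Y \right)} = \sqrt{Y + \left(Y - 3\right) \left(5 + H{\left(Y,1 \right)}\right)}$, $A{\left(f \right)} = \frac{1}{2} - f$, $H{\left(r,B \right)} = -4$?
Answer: $163 + 112 i \sqrt{7} \approx 163.0 + 296.32 i$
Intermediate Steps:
$A{\left(f \right)} = \frac{1}{2} - f$
$U{\left(Y \right)} = \sqrt{-3 + 2 Y}$ ($U{\left(Y \right)} = \sqrt{Y + \left(Y - 3\right) \left(5 - 4\right)} = \sqrt{Y + \left(-3 + Y\right) 1} = \sqrt{Y + \left(-3 + Y\right)} = \sqrt{-3 + 2 Y}$)
$-117 + \left(U{\left(-2 \right)} - A{\left(3 \right)}\right) 112 = -117 + \left(\sqrt{-3 + 2 \left(-2\right)} - \left(\frac{1}{2} - 3\right)\right) 112 = -117 + \left(\sqrt{-3 - 4} - \left(\frac{1}{2} - 3\right)\right) 112 = -117 + \left(\sqrt{-7} - - \frac{5}{2}\right) 112 = -117 + \left(i \sqrt{7} + \frac{5}{2}\right) 112 = -117 + \left(\frac{5}{2} + i \sqrt{7}\right) 112 = -117 + \left(280 + 112 i \sqrt{7}\right) = 163 + 112 i \sqrt{7}$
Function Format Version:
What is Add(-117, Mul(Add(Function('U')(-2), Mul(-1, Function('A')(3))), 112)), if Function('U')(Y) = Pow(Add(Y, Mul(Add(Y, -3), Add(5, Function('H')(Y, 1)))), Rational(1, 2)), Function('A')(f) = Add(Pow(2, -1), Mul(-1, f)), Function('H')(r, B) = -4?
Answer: Add(163, Mul(112, I, Pow(7, Rational(1, 2)))) ≈ Add(163.00, Mul(296.32, I))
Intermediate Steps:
Function('A')(f) = Add(Rational(1, 2), Mul(-1, f))
Function('U')(Y) = Pow(Add(-3, Mul(2, Y)), Rational(1, 2)) (Function('U')(Y) = Pow(Add(Y, Mul(Add(Y, -3), Add(5, -4))), Rational(1, 2)) = Pow(Add(Y, Mul(Add(-3, Y), 1)), Rational(1, 2)) = Pow(Add(Y, Add(-3, Y)), Rational(1, 2)) = Pow(Add(-3, Mul(2, Y)), Rational(1, 2)))
Add(-117, Mul(Add(Function('U')(-2), Mul(-1, Function('A')(3))), 112)) = Add(-117, Mul(Add(Pow(Add(-3, Mul(2, -2)), Rational(1, 2)), Mul(-1, Add(Rational(1, 2), Mul(-1, 3)))), 112)) = Add(-117, Mul(Add(Pow(Add(-3, -4), Rational(1, 2)), Mul(-1, Add(Rational(1, 2), -3))), 112)) = Add(-117, Mul(Add(Pow(-7, Rational(1, 2)), Mul(-1, Rational(-5, 2))), 112)) = Add(-117, Mul(Add(Mul(I, Pow(7, Rational(1, 2))), Rational(5, 2)), 112)) = Add(-117, Mul(Add(Rational(5, 2), Mul(I, Pow(7, Rational(1, 2)))), 112)) = Add(-117, Add(280, Mul(112, I, Pow(7, Rational(1, 2))))) = Add(163, Mul(112, I, Pow(7, Rational(1, 2))))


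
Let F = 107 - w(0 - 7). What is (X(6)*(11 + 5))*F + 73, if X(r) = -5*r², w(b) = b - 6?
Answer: -345527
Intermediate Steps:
w(b) = -6 + b
F = 120 (F = 107 - (-6 + (0 - 7)) = 107 - (-6 - 7) = 107 - 1*(-13) = 107 + 13 = 120)
(X(6)*(11 + 5))*F + 73 = ((-5*6²)*(11 + 5))*120 + 73 = (-5*36*16)*120 + 73 = -180*16*120 + 73 = -2880*120 + 73 = -345600 + 73 = -345527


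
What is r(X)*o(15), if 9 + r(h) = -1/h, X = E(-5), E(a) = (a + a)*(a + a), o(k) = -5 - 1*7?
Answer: 2703/25 ≈ 108.12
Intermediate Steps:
o(k) = -12 (o(k) = -5 - 7 = -12)
E(a) = 4*a**2 (E(a) = (2*a)*(2*a) = 4*a**2)
X = 100 (X = 4*(-5)**2 = 4*25 = 100)
r(h) = -9 - 1/h
r(X)*o(15) = (-9 - 1/100)*(-12) = -901/100*(-12) = 2703/25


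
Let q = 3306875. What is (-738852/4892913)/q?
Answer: -246284/5393417225625 ≈ -4.5664e-8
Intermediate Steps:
(-738852/4892913)/q = -738852/4892913/3306875 = -738852*1/4892913*(1/3306875) = -246284/1630971*1/3306875 = -246284/5393417225625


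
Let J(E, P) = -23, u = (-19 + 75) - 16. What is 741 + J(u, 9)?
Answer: 718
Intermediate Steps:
u = 40 (u = 56 - 16 = 40)
741 + J(u, 9) = 741 - 23 = 718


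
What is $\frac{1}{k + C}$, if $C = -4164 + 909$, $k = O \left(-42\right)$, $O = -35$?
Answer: $- \frac{1}{1785} \approx -0.00056022$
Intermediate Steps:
$k = 1470$ ($k = \left(-35\right) \left(-42\right) = 1470$)
$C = -3255$
$\frac{1}{k + C} = \frac{1}{1470 - 3255} = \frac{1}{-1785} = - \frac{1}{1785}$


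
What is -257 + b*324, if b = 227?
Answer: 73291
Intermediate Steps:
-257 + b*324 = -257 + 227*324 = -257 + 73548 = 73291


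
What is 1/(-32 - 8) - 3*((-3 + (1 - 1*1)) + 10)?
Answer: -841/40 ≈ -21.025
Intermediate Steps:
1/(-32 - 8) - 3*((-3 + (1 - 1*1)) + 10) = 1/(-40) - 3*((-3 + (1 - 1)) + 10) = -1/40 - 3*((-3 + 0) + 10) = -1/40 - 3*(-3 + 10) = -1/40 - 3*7 = -1/40 - 21 = -841/40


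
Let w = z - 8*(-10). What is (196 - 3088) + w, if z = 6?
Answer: -2806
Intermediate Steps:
w = 86 (w = 6 - 8*(-10) = 6 + 80 = 86)
(196 - 3088) + w = (196 - 3088) + 86 = -2892 + 86 = -2806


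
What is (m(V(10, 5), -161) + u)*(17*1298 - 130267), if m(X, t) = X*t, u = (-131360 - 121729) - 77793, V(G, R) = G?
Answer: 35975966892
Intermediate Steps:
u = -330882 (u = -253089 - 77793 = -330882)
(m(V(10, 5), -161) + u)*(17*1298 - 130267) = (10*(-161) - 330882)*(17*1298 - 130267) = (-1610 - 330882)*(22066 - 130267) = -332492*(-108201) = 35975966892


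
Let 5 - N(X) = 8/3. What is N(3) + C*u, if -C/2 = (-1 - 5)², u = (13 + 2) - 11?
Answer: -857/3 ≈ -285.67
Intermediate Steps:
N(X) = 7/3 (N(X) = 5 - 8/3 = 7/3)
u = 4 (u = 15 - 11 = 4)
C = -72 (C = -2*(-1 - 5)² = -2*(-6)² = -2*36 = -72)
N(3) + C*u = 7/3 - 72*4 = 7/3 - 288 = -857/3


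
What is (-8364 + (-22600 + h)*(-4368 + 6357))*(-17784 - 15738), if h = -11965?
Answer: 2304910670778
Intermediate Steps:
(-8364 + (-22600 + h)*(-4368 + 6357))*(-17784 - 15738) = (-8364 + (-22600 - 11965)*(-4368 + 6357))*(-17784 - 15738) = (-8364 - 34565*1989)*(-33522) = (-8364 - 68749785)*(-33522) = -68758149*(-33522) = 2304910670778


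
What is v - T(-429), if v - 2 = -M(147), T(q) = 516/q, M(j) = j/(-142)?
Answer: 86057/20306 ≈ 4.2380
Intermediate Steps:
M(j) = -j/142 (M(j) = j*(-1/142) = -j/142)
v = 431/142 (v = 2 - (-1)*147/142 = 2 - 1*(-147/142) = 2 + 147/142 = 431/142 ≈ 3.0352)
v - T(-429) = 431/142 - 516/(-429) = 431/142 - 516*(-1)/429 = 431/142 - 1*(-172/143) = 431/142 + 172/143 = 86057/20306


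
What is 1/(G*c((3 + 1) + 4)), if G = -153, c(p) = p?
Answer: -1/1224 ≈ -0.00081699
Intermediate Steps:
1/(G*c((3 + 1) + 4)) = 1/(-153*((3 + 1) + 4)) = 1/(-153*(4 + 4)) = 1/(-153*8) = 1/(-1224) = -1/1224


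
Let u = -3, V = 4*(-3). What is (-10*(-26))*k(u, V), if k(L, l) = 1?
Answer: 260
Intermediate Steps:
V = -12
(-10*(-26))*k(u, V) = -10*(-26)*1 = 260*1 = 260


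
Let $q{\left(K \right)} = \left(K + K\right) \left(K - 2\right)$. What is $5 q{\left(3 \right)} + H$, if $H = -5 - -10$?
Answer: $35$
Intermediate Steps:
$q{\left(K \right)} = 2 K \left(-2 + K\right)$
$H = 5$ ($H = -5 + 10 = 5$)
$5 q{\left(3 \right)} + H = 5 \cdot 2 \cdot 3 \left(-2 + 3\right) + 5 = 5 \cdot 2 \cdot 3 \cdot 1 + 5 = 5 \cdot 6 + 5 = 30 + 5 = 35$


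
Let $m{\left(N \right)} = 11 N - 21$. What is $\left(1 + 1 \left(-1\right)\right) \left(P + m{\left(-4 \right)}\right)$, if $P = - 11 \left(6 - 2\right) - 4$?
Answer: $0$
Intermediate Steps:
$P = -48$ ($P = \left(-11\right) 4 - 4 = -44 - 4 = -48$)
$m{\left(N \right)} = -21 + 11 N$
$\left(1 + 1 \left(-1\right)\right) \left(P + m{\left(-4 \right)}\right) = \left(1 + 1 \left(-1\right)\right) \left(-48 + \left(-21 + 11 \left(-4\right)\right)\right) = \left(1 - 1\right) \left(-48 - 65\right) = 0 \left(-48 - 65\right) = 0 \left(-113\right) = 0$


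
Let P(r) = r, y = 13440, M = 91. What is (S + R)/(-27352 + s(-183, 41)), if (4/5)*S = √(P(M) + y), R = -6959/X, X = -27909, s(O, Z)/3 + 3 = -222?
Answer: -6959/782205543 - 5*√13531/112108 ≈ -0.0051969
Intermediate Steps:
s(O, Z) = -675 (s(O, Z) = -9 + 3*(-222) = -9 - 666 = -675)
R = 6959/27909 (R = -6959/(-27909) = -6959*(-1/27909) = 6959/27909 ≈ 0.24935)
S = 5*√13531/4 (S = 5*√(91 + 13440)/4 = 5*√13531/4 ≈ 145.40)
(S + R)/(-27352 + s(-183, 41)) = (5*√13531/4 + 6959/27909)/(-27352 - 675) = (6959/27909 + 5*√13531/4)/(-28027) = (6959/27909 + 5*√13531/4)*(-1/28027) = -6959/782205543 - 5*√13531/112108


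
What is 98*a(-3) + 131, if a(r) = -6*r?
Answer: 1895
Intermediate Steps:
98*a(-3) + 131 = 98*(-6*(-3)) + 131 = 98*18 + 131 = 1764 + 131 = 1895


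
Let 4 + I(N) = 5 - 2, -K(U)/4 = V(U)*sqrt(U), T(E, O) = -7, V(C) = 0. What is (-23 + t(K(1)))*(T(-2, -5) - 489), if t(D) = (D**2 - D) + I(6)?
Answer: 11904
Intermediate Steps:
K(U) = 0 (K(U) = -0*sqrt(U) = -4*0 = 0)
I(N) = -1 (I(N) = -4 + (5 - 2) = -4 + 3 = -1)
t(D) = -1 + D**2 - D (t(D) = (D**2 - D) - 1 = -1 + D**2 - D)
(-23 + t(K(1)))*(T(-2, -5) - 489) = (-23 + (-1 + 0**2 - 1*0))*(-7 - 489) = (-23 + (-1 + 0 + 0))*(-496) = (-23 - 1)*(-496) = -24*(-496) = 11904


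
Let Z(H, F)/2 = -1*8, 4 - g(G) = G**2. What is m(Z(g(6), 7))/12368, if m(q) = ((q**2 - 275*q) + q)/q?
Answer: -145/6184 ≈ -0.023448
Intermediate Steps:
g(G) = 4 - G**2
Z(H, F) = -16 (Z(H, F) = 2*(-1*8) = 2*(-8) = -16)
m(q) = (q**2 - 274*q)/q
m(Z(g(6), 7))/12368 = (-274 - 16)/12368 = -290*1/12368 = -145/6184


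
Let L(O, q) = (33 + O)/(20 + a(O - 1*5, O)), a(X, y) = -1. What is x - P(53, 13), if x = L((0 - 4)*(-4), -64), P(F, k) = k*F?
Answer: -13042/19 ≈ -686.42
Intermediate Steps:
L(O, q) = 33/19 + O/19 (L(O, q) = (33 + O)/(20 - 1) = (33 + O)/19 = (33 + O)*(1/19) = 33/19 + O/19)
P(F, k) = F*k
x = 49/19 (x = 33/19 + ((0 - 4)*(-4))/19 = 33/19 + (-4*(-4))/19 = 33/19 + (1/19)*16 = 33/19 + 16/19 = 49/19 ≈ 2.5789)
x - P(53, 13) = 49/19 - 53*13 = 49/19 - 1*689 = 49/19 - 689 = -13042/19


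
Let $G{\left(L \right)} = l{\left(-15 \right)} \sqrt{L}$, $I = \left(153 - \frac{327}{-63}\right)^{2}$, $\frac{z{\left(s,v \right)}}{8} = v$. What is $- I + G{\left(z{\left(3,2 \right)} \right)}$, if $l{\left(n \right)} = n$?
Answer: $- \frac{11062144}{441} \approx -25084.0$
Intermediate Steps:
$z{\left(s,v \right)} = 8 v$
$I = \frac{11035684}{441}$ ($I = \left(153 - - \frac{109}{21}\right)^{2} = \left(153 + \frac{109}{21}\right)^{2} = \left(\frac{3322}{21}\right)^{2} = \frac{11035684}{441} \approx 25024.0$)
$G{\left(L \right)} = - 15 \sqrt{L}$
$- I + G{\left(z{\left(3,2 \right)} \right)} = \left(-1\right) \frac{11035684}{441} - 15 \sqrt{8 \cdot 2} = - \frac{11035684}{441} - 15 \sqrt{16} = - \frac{11035684}{441} - 60 = - \frac{11062144}{441}$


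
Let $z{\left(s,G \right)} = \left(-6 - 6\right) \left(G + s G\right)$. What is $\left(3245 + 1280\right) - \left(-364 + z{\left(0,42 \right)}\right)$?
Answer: $5393$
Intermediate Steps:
$z{\left(s,G \right)} = - 12 G - 12 G s$ ($z{\left(s,G \right)} = - 12 \left(G + G s\right) = - 12 G - 12 G s$)
$\left(3245 + 1280\right) - \left(-364 + z{\left(0,42 \right)}\right) = \left(3245 + 1280\right) - \left(-364 - 504 \left(1 + 0\right)\right) = 4525 - \left(-364 - 504 \cdot 1\right) = 4525 + \left(364 - -504\right) = 4525 + \left(364 + 504\right) = 4525 + 868 = 5393$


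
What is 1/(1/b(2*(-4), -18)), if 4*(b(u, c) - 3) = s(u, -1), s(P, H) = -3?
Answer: 9/4 ≈ 2.2500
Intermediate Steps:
b(u, c) = 9/4 (b(u, c) = 3 + (¼)*(-3) = 3 - ¾ = 9/4)
1/(1/b(2*(-4), -18)) = 1/(1/(9/4)) = 1/(4/9) = 9/4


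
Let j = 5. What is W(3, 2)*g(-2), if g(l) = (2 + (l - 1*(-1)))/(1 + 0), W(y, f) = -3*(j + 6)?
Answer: -33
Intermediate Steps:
W(y, f) = -33 (W(y, f) = -3*(5 + 6) = -3*11 = -33)
g(l) = 3 + l (g(l) = (2 + (l + 1))/1 = (2 + (1 + l))*1 = (3 + l)*1 = 3 + l)
W(3, 2)*g(-2) = -33*(3 - 2) = -33*1 = -33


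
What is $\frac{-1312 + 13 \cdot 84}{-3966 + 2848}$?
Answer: $\frac{110}{559} \approx 0.19678$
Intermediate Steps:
$\frac{-1312 + 13 \cdot 84}{-3966 + 2848} = \frac{-1312 + 1092}{-1118} = \left(-220\right) \left(- \frac{1}{1118}\right) = \frac{110}{559}$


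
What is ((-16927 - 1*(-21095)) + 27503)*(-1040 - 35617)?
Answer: -1160963847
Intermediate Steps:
((-16927 - 1*(-21095)) + 27503)*(-1040 - 35617) = ((-16927 + 21095) + 27503)*(-36657) = (4168 + 27503)*(-36657) = 31671*(-36657) = -1160963847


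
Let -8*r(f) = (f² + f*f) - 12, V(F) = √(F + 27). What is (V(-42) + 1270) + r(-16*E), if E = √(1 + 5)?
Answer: 1775/2 + I*√15 ≈ 887.5 + 3.873*I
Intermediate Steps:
E = √6 ≈ 2.4495
V(F) = √(27 + F)
r(f) = 3/2 - f²/4 (r(f) = -((f² + f*f) - 12)/8 = -((f² + f²) - 12)/8 = -(2*f² - 12)/8 = -(-12 + 2*f²)/8 = 3/2 - f²/4)
(V(-42) + 1270) + r(-16*E) = (√(27 - 42) + 1270) + (3/2 - (-16*√6)²/4) = (√(-15) + 1270) + (3/2 - ¼*1536) = (I*√15 + 1270) + (3/2 - 384) = (1270 + I*√15) - 765/2 = 1775/2 + I*√15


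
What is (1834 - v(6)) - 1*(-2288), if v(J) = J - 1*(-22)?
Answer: 4094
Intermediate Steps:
v(J) = 22 + J (v(J) = J + 22 = 22 + J)
(1834 - v(6)) - 1*(-2288) = (1834 - (22 + 6)) - 1*(-2288) = (1834 - 1*28) + 2288 = (1834 - 28) + 2288 = 1806 + 2288 = 4094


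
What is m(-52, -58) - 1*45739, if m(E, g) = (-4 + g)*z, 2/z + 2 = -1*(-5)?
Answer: -137341/3 ≈ -45780.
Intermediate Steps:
z = ⅔ (z = 2/(-2 - 1*(-5)) = 2/(-2 + 5) = 2/3 = 2*(⅓) = ⅔ ≈ 0.66667)
m(E, g) = -8/3 + 2*g/3 (m(E, g) = (-4 + g)*(⅔) = -8/3 + 2*g/3)
m(-52, -58) - 1*45739 = (-8/3 + (⅔)*(-58)) - 1*45739 = (-8/3 - 116/3) - 45739 = -124/3 - 45739 = -137341/3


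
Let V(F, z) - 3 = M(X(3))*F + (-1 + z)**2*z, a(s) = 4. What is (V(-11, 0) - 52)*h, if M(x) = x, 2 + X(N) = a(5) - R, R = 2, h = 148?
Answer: -7252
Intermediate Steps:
X(N) = 0 (X(N) = -2 + (4 - 1*2) = -2 + (4 - 2) = -2 + 2 = 0)
V(F, z) = 3 + z*(-1 + z)**2 (V(F, z) = 3 + (0*F + (-1 + z)**2*z) = 3 + (0 + z*(-1 + z)**2) = 3 + z*(-1 + z)**2)
(V(-11, 0) - 52)*h = ((3 + 0*(-1 + 0)**2) - 52)*148 = ((3 + 0*(-1)**2) - 52)*148 = ((3 + 0*1) - 52)*148 = ((3 + 0) - 52)*148 = (3 - 52)*148 = -49*148 = -7252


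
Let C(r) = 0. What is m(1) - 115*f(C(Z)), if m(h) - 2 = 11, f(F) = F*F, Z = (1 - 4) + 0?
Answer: 13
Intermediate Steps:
Z = -3 (Z = -3 + 0 = -3)
f(F) = F²
m(h) = 13 (m(h) = 2 + 11 = 13)
m(1) - 115*f(C(Z)) = 13 - 115*0² = 13 - 115*0 = 13 + 0 = 13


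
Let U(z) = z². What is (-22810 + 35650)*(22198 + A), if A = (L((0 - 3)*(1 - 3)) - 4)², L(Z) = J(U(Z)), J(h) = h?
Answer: 298170480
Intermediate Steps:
L(Z) = Z²
A = 1024 (A = (((0 - 3)*(1 - 3))² - 4)² = ((-3*(-2))² - 4)² = (6² - 4)² = (36 - 4)² = 32² = 1024)
(-22810 + 35650)*(22198 + A) = (-22810 + 35650)*(22198 + 1024) = 12840*23222 = 298170480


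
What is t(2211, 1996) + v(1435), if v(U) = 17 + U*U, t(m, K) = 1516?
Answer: 2060758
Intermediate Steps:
v(U) = 17 + U**2
t(2211, 1996) + v(1435) = 1516 + (17 + 1435**2) = 1516 + (17 + 2059225) = 1516 + 2059242 = 2060758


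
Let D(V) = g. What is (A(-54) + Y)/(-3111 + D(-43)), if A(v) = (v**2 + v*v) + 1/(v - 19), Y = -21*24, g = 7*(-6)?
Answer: -388943/230169 ≈ -1.6898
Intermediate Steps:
g = -42
D(V) = -42
Y = -504
A(v) = 1/(-19 + v) + 2*v**2 (A(v) = (v**2 + v**2) + 1/(-19 + v) = 2*v**2 + 1/(-19 + v) = 1/(-19 + v) + 2*v**2)
(A(-54) + Y)/(-3111 + D(-43)) = ((1 - 38*(-54)**2 + 2*(-54)**3)/(-19 - 54) - 504)/(-3111 - 42) = ((1 - 38*2916 + 2*(-157464))/(-73) - 504)/(-3153) = (-(1 - 110808 - 314928)/73 - 504)*(-1/3153) = (-1/73*(-425735) - 504)*(-1/3153) = (425735/73 - 504)*(-1/3153) = (388943/73)*(-1/3153) = -388943/230169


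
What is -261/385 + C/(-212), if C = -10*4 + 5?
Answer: -41857/81620 ≈ -0.51283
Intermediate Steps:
C = -35 (C = -40 + 5 = -35)
-261/385 + C/(-212) = -261/385 - 35/(-212) = -261*1/385 - 35*(-1/212) = -261/385 + 35/212 = -41857/81620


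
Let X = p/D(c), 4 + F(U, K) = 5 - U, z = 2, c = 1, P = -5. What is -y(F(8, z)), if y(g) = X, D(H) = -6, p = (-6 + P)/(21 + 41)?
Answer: -11/372 ≈ -0.029570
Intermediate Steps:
p = -11/62 (p = (-6 - 5)/(21 + 41) = -11/62 ≈ -0.17742)
F(U, K) = 1 - U (F(U, K) = -4 + (5 - U) = 1 - U)
X = 11/372 (X = -11/62/(-6) = -11/62*(-⅙) = 11/372 ≈ 0.029570)
y(g) = 11/372
-y(F(8, z)) = -1*11/372 = -11/372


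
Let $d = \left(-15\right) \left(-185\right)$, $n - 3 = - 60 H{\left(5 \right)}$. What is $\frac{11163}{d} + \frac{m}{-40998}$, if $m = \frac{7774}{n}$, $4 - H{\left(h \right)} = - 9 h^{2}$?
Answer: $\frac{1047817708598}{260475155775} \approx 4.0227$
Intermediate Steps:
$H{\left(h \right)} = 4 + 9 h^{2}$ ($H{\left(h \right)} = 4 - - 9 h^{2} = 4 + 9 h^{2}$)
$n = -13737$ ($n = 3 - 60 \left(4 + 9 \cdot 5^{2}\right) = 3 - 60 \left(4 + 9 \cdot 25\right) = 3 - 60 \left(4 + 225\right) = 3 - 13740 = -13737$)
$m = - \frac{7774}{13737}$ ($m = \frac{7774}{-13737} = 7774 \left(- \frac{1}{13737}\right) = - \frac{7774}{13737} \approx -0.56592$)
$d = 2775$
$\frac{11163}{d} + \frac{m}{-40998} = \frac{11163}{2775} - \frac{7774}{13737 \left(-40998\right)} = 11163 \cdot \frac{1}{2775} - - \frac{3887}{281594763} = \frac{3721}{925} + \frac{3887}{281594763} = \frac{1047817708598}{260475155775}$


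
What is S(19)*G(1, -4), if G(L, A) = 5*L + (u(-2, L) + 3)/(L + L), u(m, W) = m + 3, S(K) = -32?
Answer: -224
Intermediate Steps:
u(m, W) = 3 + m
G(L, A) = 2/L + 5*L (G(L, A) = 5*L + ((3 - 2) + 3)/(L + L) = 5*L + (1 + 3)/((2*L)) = 5*L + 4*(1/(2*L)) = 5*L + 2/L = 2/L + 5*L)
S(19)*G(1, -4) = -32*(2/1 + 5*1) = -32*(2*1 + 5) = -32*(2 + 5) = -32*7 = -224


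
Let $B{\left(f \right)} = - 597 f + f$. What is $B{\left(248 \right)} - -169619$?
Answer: $21811$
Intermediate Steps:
$B{\left(f \right)} = - 596 f$
$B{\left(248 \right)} - -169619 = \left(-596\right) 248 - -169619 = -147808 + 169619 = 21811$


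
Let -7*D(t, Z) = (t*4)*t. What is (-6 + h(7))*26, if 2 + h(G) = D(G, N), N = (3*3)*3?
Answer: -936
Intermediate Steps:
N = 27 (N = 9*3 = 27)
D(t, Z) = -4*t²/7 (D(t, Z) = -t*4*t/7 = -4*t*t/7 = -4*t²/7)
h(G) = -2 - 4*G²/7
(-6 + h(7))*26 = (-6 + (-2 - 4/7*7²))*26 = (-6 + (-2 - 4/7*49))*26 = (-6 + (-2 - 28))*26 = (-6 - 30)*26 = -36*26 = -936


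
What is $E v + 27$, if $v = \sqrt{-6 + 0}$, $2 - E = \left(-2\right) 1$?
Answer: $27 + 4 i \sqrt{6} \approx 27.0 + 9.798 i$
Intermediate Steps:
$E = 4$ ($E = 2 - \left(-2\right) 1 = 2 - -2 = 2 + 2 = 4$)
$v = i \sqrt{6}$ ($v = \sqrt{-6} = i \sqrt{6} \approx 2.4495 i$)
$E v + 27 = 4 i \sqrt{6} + 27 = 27 + 4 i \sqrt{6}$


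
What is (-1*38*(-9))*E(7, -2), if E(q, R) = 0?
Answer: 0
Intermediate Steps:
(-1*38*(-9))*E(7, -2) = (-1*38*(-9))*0 = -38*(-9)*0 = 342*0 = 0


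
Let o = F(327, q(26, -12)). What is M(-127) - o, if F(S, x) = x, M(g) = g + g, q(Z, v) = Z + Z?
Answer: -306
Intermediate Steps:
q(Z, v) = 2*Z
M(g) = 2*g
o = 52 (o = 2*26 = 52)
M(-127) - o = 2*(-127) - 1*52 = -254 - 52 = -306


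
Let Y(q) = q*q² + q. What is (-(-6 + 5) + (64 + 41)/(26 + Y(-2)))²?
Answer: 14641/256 ≈ 57.191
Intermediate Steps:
Y(q) = q + q³ (Y(q) = q³ + q = q + q³)
(-(-6 + 5) + (64 + 41)/(26 + Y(-2)))² = (-(-6 + 5) + (64 + 41)/(26 + (-2 + (-2)³)))² = (-1*(-1) + 105/(26 + (-2 - 8)))² = (1 + 105/(26 - 10))² = (1 + 105/16)² = (121/16)² = 14641/256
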